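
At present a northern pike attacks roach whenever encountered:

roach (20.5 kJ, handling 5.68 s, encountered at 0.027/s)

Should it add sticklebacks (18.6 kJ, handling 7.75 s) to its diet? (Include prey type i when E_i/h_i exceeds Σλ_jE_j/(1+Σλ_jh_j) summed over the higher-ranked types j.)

Intake rate on the current diet: R = (0.027×20.5) / (1 + 0.027×5.68) = 0.5535/1.153 = 0.4799 kJ/s.
Profitability of sticklebacks: 18.6/7.75 = 2.4 kJ/s.
Since 2.4 > R, including sticklebacks increases the long-run rate.

Yes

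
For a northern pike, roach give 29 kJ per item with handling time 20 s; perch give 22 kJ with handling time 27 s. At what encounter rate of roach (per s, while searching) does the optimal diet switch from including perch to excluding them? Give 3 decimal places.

Drop perch once their profitability E₂/h₂ falls below the rate achievable on roach alone: E₂/h₂ = λE₁/(1 + λh₁).
Solve for λ: λE₁h₂ = E₂(1 + λh₁) → λ(E₁h₂ − E₂h₁) = E₂ → λ = E₂/(E₁h₂ − E₂h₁).
λ = 22/(29×27 − 22×20) = 22/343 = 0.06414 per s.

0.064 per s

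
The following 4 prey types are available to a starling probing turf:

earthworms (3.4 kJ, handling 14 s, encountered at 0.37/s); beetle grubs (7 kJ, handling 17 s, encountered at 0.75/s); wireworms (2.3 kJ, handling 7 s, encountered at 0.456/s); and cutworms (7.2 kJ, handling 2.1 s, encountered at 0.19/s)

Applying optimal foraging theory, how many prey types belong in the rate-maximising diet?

E/h in descending order: cutworms 3.43, beetle grubs 0.412, wireworms 0.329, earthworms 0.243 kJ/s. The optimal diet is the largest prefix of this list for which every included type satisfies E_i/h_i > R on the types above it.
Rate on top 1: 0.9778. beetle grubs: 0.412 < 0.9778 → exclude; stop.
Optimal diet: cutworms — 1 of 4 types.

1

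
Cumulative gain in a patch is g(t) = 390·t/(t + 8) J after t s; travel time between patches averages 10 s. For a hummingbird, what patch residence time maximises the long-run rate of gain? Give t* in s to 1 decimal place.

Maximise g(t)/(T+t): set derivative to zero → g'(t)(T+t) = g(t).
g'(t) = 390·8/(t + 8)². Setting 390·8/(t+8)² = 390t/[(t+8)(10+t)] gives 8(10+t) = t(t+8), so t² = 8×10 = 80.
t* = √80 = 8.944 s.

8.9 s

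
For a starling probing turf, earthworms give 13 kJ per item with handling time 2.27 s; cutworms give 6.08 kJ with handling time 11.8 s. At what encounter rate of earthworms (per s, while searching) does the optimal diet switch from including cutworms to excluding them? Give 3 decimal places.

0.044 per s

The zero-one rule: include cutworms iff E₂/h₂ > λE₁/(1+λh₁). Equality gives the switch point.
λE₁h₂ = E₂ + λE₂h₁ ⇒ λ = E₂/(E₁h₂ − E₂h₁) = 6.08/(153.4 − 13.8) = 0.04355 per s.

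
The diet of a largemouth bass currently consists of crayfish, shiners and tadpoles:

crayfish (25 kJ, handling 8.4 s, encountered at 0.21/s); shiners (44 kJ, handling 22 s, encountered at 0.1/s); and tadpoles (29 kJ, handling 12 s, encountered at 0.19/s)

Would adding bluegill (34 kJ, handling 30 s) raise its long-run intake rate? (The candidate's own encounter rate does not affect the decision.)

On crayfish, shiners and tadpoles alone, R = ΣλE/(1+Σλh) = 15.16/7.244 = 2.093 kJ/s.
bluegill: E/h = 34/30 = 1.133 kJ/s.
1.133 < 2.093, so adding bluegill would lower the average — exclude it.

No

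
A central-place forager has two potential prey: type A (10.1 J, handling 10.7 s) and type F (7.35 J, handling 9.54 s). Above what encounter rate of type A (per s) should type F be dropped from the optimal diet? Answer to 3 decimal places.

At the threshold, the rate on type A alone equals the profitability of type F: λ·10.1/(1 + λ·10.7) = 7.35/9.54 = 0.7704.
Rearranging, λ(10.1 − 0.7704×10.7) = 0.7704, so λ = 0.7704/1.856 = 0.415 per s.

0.415 per s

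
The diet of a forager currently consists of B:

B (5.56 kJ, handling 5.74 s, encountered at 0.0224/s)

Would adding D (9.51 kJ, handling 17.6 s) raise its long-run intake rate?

Intake rate on the current diet: R = (0.0224×5.56) / (1 + 0.0224×5.74) = 0.1245/1.129 = 0.1104 kJ/s.
Profitability of D: 9.51/17.6 = 0.5403 kJ/s.
Since 0.5403 > R, including D increases the long-run rate.

Yes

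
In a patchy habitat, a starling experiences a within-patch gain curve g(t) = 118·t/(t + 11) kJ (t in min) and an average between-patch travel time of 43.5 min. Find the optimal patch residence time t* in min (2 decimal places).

21.87 min

Optimal t* satisfies g'(t*) = g(t*)/(T + t*).
g'(t) = 118·11/(t + 11)². Setting 118·11/(t+11)² = 118t/[(t+11)(43.5+t)] gives 11(43.5+t) = t(t+11), so t² = 11×43.5 = 478.5.
t* = √478.5 = 21.87 min.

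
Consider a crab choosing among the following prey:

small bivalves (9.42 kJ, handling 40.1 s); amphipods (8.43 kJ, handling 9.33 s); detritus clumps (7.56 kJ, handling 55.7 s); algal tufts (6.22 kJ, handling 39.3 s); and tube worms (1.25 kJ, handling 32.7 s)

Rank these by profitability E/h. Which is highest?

amphipods

In descending order of E/h:
amphipods: 8.43/9.33 = 0.904 kJ/s
small bivalves: 9.42/40.1 = 0.235 kJ/s
algal tufts: 6.22/39.3 = 0.158 kJ/s
detritus clumps: 7.56/55.7 = 0.136 kJ/s
tube worms: 1.25/32.7 = 0.0382 kJ/s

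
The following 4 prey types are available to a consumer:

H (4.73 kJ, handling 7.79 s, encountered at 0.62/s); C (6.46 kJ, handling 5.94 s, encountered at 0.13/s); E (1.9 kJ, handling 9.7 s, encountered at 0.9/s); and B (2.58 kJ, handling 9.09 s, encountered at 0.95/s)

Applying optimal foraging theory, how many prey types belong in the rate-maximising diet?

E/h in descending order: C 1.09, H 0.607, B 0.284, E 0.196 kJ/s. The optimal diet is the largest prefix of this list for which every included type satisfies E_i/h_i > R on the types above it.
Rate on top 1: 0.4739. H: 0.607 > 0.4739 → include.
Rate on top 2: 0.5714. B: 0.284 < 0.5714 → exclude; stop.
Optimal diet: C, H — 2 of 4 types.

2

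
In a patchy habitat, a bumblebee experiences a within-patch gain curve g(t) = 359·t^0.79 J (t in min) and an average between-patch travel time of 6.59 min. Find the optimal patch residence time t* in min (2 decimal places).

24.79 min

Maximise g(t)/(T+t): set derivative to zero → g'(t)(T+t) = g(t).
g'(t) = 0.79·359·t^-0.21. Setting 0.79·359·t^-0.21 = 359·t^0.79/(6.59+t) gives 0.79(6.59+t) = t, so 0.21·t = 0.79×6.59.
t* = 0.79×6.59/0.21 = 24.79 min.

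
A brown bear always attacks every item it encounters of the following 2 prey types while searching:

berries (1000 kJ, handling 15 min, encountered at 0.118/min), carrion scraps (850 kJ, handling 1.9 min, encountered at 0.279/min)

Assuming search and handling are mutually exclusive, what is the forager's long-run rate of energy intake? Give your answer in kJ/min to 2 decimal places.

107.62 kJ/min

Energy encountered per unit search time: 0.118×1000 + 0.279×850 = 355.2 kJ/min.
Handling time per unit search time: 0.118×15 + 0.279×1.9 = 2.3.
Rate = 355.2/(1 + 2.3) = 107.6 kJ/min.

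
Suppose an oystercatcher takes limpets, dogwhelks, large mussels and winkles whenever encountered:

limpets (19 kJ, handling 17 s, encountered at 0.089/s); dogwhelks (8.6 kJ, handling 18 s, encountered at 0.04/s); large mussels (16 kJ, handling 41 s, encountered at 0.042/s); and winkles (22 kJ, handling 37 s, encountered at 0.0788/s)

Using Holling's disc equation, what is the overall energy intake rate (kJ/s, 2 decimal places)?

R = Σλ_iE_i / (1 + Σλ_ih_i)
Numerator: 0.089×19 + 0.04×8.6 + 0.042×16 + 0.0788×22 = 4.441
Denominator: 1 + 0.089×17 + 0.04×18 + 0.042×41 + 0.0788×37 = 7.871
R = 4.441/7.871 = 0.5642 kJ/s

0.56 kJ/s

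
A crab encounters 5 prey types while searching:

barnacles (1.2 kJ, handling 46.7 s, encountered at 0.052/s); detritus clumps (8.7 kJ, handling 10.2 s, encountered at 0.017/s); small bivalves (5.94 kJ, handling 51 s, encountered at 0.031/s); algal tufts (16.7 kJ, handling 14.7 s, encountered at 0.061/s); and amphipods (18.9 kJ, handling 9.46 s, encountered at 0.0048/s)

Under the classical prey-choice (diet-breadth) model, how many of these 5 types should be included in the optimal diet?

3

Profitabilities (E/h, kJ/s): amphipods 2, algal tufts 1.14, detritus clumps 0.853, small bivalves 0.116, barnacles 0.0257. Add prey in this order while the next type's profitability exceeds the intake rate on those already taken.
Rate on top 1: 0.08678. algal tufts: 1.14 > 0.08678 → include.
Rate on top 2: 0.5712. detritus clumps: 0.853 > 0.5712 → include.
Rate on top 3: 0.5943. small bivalves: 0.116 < 0.5943 → exclude; stop.
Optimal diet: amphipods, algal tufts, detritus clumps — 3 of 5 types.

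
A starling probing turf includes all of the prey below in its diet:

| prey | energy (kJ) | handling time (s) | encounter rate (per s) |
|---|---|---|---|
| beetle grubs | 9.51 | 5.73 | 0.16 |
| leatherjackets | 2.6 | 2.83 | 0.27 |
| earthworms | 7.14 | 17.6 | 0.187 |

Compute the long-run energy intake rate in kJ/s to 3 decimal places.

R = Σλ_iE_i / (1 + Σλ_ih_i)
Numerator: 0.16×9.51 + 0.27×2.6 + 0.187×7.14 = 3.559
Denominator: 1 + 0.16×5.73 + 0.27×2.83 + 0.187×17.6 = 5.972
R = 3.559/5.972 = 0.5959 kJ/s

0.596 kJ/s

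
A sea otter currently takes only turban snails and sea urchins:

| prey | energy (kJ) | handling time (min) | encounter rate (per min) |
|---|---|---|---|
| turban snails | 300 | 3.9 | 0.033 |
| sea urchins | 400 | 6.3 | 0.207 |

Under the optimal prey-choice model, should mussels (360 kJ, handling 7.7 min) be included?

Intake rate on the current diet: R = (0.033×300 + 0.207×400) / (1 + 0.033×3.9 + 0.207×6.3) = 92.7/2.433 = 38.1 kJ/min.
mussels: E/h = 360/7.7 = 46.75 kJ/min.
Since 46.75 > R, including mussels increases the long-run rate.

Yes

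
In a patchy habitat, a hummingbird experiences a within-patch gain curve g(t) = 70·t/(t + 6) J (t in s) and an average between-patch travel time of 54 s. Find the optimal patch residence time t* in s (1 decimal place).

18.0 s

By the marginal value theorem, leave when the instantaneous gain rate g'(t) equals the habitat-wide average g(t)/(T + t).
g'(t) = 70·6/(t + 6)². Setting 70·6/(t+6)² = 70t/[(t+6)(54+t)] gives 6(54+t) = t(t+6), so t² = 6×54 = 324.
t* = √324 = 18 s.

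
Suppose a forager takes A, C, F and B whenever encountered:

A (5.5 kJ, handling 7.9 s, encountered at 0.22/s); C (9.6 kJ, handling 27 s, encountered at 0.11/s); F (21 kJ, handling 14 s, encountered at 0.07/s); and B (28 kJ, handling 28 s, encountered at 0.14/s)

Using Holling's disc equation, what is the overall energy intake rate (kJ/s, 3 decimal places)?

0.722 kJ/s

Energy encountered per unit search time: 0.22×5.5 + 0.11×9.6 + 0.07×21 + 0.14×28 = 7.656 kJ/s.
Handling time per unit search time: 0.22×7.9 + 0.11×27 + 0.07×14 + 0.14×28 = 9.608.
Rate = 7.656/(1 + 9.608) = 0.7217 kJ/s.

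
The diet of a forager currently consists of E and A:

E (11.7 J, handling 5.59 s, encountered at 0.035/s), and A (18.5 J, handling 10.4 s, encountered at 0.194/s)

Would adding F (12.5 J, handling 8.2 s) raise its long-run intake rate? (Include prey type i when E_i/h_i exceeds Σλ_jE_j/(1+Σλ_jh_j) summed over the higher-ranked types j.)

Intake rate on the current diet: R = (0.035×11.7 + 0.194×18.5) / (1 + 0.035×5.59 + 0.194×10.4) = 3.998/3.213 = 1.244 J/s.
F: E/h = 12.5/8.2 = 1.524 J/s.
1.524 > 1.244, so adding F raises the average — include it.

Yes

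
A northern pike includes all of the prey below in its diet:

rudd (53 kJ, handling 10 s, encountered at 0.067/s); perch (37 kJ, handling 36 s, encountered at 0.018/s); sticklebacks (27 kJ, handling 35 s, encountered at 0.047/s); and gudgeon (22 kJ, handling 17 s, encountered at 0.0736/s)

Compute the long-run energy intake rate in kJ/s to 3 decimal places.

1.363 kJ/s

Energy encountered per unit search time: 0.067×53 + 0.018×37 + 0.047×27 + 0.0736×22 = 7.105 kJ/s.
Handling time per unit search time: 0.067×10 + 0.018×36 + 0.047×35 + 0.0736×17 = 4.214.
Rate = 7.105/(1 + 4.214) = 1.363 kJ/s.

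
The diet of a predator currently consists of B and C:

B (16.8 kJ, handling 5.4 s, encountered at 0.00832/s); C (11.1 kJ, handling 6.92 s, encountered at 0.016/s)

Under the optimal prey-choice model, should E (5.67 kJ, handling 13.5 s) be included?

Current rate: (0.00832×16.8 + 0.016×11.1)/(1 + 0.00832×5.4 + 0.016×6.92) = 0.2746 kJ/s.
E: E/h = 5.67/13.5 = 0.42 kJ/s.
0.42 > 0.2746, so adding E raises the average — include it.

Yes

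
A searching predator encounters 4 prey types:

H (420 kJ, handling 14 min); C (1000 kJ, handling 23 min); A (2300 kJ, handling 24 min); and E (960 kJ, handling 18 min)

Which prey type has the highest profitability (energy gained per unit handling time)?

A

In descending order of E/h:
A: 2300/24 = 95.8 kJ/min
E: 960/18 = 53.3 kJ/min
C: 1000/23 = 43.5 kJ/min
H: 420/14 = 30 kJ/min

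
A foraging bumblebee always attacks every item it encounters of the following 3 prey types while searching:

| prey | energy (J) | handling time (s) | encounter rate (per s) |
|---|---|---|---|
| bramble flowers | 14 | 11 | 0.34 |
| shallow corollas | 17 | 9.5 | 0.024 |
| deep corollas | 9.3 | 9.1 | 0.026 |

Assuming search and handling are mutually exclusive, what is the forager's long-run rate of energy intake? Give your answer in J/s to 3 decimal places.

R = (0.34×14 + 0.024×17 + 0.026×9.3) / (1 + 0.34×11 + 0.024×9.5 + 0.026×9.1) = 5.41/5.205 = 1.039 J/s.

1.039 J/s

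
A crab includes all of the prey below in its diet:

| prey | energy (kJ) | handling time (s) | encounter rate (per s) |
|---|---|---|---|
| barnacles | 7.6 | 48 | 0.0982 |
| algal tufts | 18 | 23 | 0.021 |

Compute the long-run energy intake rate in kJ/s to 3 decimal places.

0.181 kJ/s

R = Σλ_iE_i / (1 + Σλ_ih_i)
Numerator: 0.0982×7.6 + 0.021×18 = 1.124
Denominator: 1 + 0.0982×48 + 0.021×23 = 6.197
R = 1.124/6.197 = 0.1814 kJ/s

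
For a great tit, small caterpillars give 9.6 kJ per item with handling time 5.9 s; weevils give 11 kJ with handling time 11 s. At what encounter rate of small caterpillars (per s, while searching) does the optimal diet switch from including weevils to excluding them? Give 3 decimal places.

The zero-one rule: include weevils iff E₂/h₂ > λE₁/(1+λh₁). Equality gives the switch point.
λE₁h₂ = E₂ + λE₂h₁ ⇒ λ = E₂/(E₁h₂ − E₂h₁) = 11/(105.6 − 64.9) = 0.2703 per s.

0.270 per s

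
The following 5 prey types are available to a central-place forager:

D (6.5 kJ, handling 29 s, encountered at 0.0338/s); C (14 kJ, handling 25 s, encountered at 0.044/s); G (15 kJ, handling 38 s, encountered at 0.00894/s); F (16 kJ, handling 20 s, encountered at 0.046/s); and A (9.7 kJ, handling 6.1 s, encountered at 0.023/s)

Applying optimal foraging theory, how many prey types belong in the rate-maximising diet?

3

Profitabilities (E/h, kJ/s): A 1.59, F 0.8, C 0.56, G 0.395, D 0.224. Add prey in this order while the next type's profitability exceeds the intake rate on those already taken.
Rate on top 1: 0.1957. F: 0.8 > 0.1957 → include.
Rate on top 2: 0.4655. C: 0.56 > 0.4655 → include.
Rate on top 3: 0.4984. G: 0.395 < 0.4984 → exclude; stop.
Optimal diet: A, F, C — 3 of 5 types.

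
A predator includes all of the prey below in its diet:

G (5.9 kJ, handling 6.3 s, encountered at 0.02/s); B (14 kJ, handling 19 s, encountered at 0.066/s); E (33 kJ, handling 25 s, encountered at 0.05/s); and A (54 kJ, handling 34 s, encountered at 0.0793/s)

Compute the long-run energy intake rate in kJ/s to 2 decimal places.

1.10 kJ/s

R = Σλ_iE_i / (1 + Σλ_ih_i)
Numerator: 0.02×5.9 + 0.066×14 + 0.05×33 + 0.0793×54 = 6.974
Denominator: 1 + 0.02×6.3 + 0.066×19 + 0.05×25 + 0.0793×34 = 6.326
R = 6.974/6.326 = 1.102 kJ/s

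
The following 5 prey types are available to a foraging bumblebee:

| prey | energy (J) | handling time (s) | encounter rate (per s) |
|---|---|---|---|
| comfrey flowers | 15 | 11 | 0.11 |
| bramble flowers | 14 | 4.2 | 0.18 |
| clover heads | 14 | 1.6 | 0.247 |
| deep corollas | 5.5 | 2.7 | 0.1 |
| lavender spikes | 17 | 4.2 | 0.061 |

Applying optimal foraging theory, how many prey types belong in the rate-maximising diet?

Rank by E/h (J/s): clover heads 8.75, lavender spikes 4.05, bramble flowers 3.33, deep corollas 2.04, comfrey flowers 1.36. Include each in turn until the next type's E/h falls below the running intake rate.
Rate on top 1: 2.478. lavender spikes: 4.05 > 2.478 → include.
Rate on top 2: 2.722. bramble flowers: 3.33 > 2.722 → include.
Rate on top 3: 2.914. deep corollas: 2.04 < 2.914 → exclude; stop.
Optimal diet: clover heads, lavender spikes, bramble flowers — 3 of 5 types.

3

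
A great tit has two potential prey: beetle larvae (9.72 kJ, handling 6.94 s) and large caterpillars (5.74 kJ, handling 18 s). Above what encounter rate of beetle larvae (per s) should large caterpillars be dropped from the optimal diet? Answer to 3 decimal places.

0.042 per s

The zero-one rule: include large caterpillars iff E₂/h₂ > λE₁/(1+λh₁). Equality gives the switch point.
λE₁h₂ = E₂ + λE₂h₁ ⇒ λ = E₂/(E₁h₂ − E₂h₁) = 5.74/(175 − 39.84) = 0.04248 per s.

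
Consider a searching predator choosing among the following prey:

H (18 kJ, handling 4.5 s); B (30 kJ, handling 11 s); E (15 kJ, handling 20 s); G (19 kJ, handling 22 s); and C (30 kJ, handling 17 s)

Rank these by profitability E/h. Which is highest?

H

Profitability E/h (kJ/s): H = 18/4.5 = 4, B = 30/11 = 2.73, E = 15/20 = 0.75, G = 19/22 = 0.864, C = 30/17 = 1.76.
Ranked: H > B > C > G > E.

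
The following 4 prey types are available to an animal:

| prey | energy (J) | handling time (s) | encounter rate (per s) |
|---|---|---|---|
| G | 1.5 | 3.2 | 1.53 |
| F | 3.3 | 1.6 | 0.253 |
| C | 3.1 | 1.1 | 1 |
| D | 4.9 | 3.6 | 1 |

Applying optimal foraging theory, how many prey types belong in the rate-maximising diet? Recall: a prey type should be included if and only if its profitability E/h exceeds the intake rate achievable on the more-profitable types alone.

E/h in descending order: C 2.82, F 2.06, D 1.36, G 0.469 J/s. The optimal diet is the largest prefix of this list for which every included type satisfies E_i/h_i > R on the types above it.
Rate on top 1: 1.476. F: 2.06 > 1.476 → include.
Rate on top 2: 1.571. D: 1.36 < 1.571 → exclude; stop.
Optimal diet: C, F — 2 of 4 types.

2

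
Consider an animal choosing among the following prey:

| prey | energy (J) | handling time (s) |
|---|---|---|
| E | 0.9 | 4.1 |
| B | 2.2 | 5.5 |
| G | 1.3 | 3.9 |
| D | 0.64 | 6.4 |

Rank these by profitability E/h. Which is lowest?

In descending order of E/h:
B: 2.2/5.5 = 0.4 J/s
G: 1.3/3.9 = 0.333 J/s
E: 0.9/4.1 = 0.22 J/s
D: 0.64/6.4 = 0.1 J/s

D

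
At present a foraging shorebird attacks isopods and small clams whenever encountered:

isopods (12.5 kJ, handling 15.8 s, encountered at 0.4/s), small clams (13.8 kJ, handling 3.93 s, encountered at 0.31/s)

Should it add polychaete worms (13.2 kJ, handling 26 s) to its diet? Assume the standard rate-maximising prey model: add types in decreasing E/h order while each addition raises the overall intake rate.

Intake rate on the current diet: R = (0.4×12.5 + 0.31×13.8) / (1 + 0.4×15.8 + 0.31×3.93) = 9.278/8.538 = 1.087 kJ/s.
Profitability of polychaete worms: 13.2/26 = 0.5077 kJ/s.
Since 0.5077 < R, time spent handling polychaete worms is better spent searching.

No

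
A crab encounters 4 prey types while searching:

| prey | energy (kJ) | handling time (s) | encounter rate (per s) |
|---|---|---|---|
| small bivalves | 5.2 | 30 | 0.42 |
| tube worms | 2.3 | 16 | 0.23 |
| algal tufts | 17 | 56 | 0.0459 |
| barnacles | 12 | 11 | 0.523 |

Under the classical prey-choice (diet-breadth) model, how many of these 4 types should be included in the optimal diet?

Profitabilities (E/h, kJ/s): barnacles 1.09, algal tufts 0.304, small bivalves 0.173, tube worms 0.144. Add prey in this order while the next type's profitability exceeds the intake rate on those already taken.
Rate on top 1: 0.9294. algal tufts: 0.304 < 0.9294 → exclude; stop.
Optimal diet: barnacles — 1 of 4 types.

1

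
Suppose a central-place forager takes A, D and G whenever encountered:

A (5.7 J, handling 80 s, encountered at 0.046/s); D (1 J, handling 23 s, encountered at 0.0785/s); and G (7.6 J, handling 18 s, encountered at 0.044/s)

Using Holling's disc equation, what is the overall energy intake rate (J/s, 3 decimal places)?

0.093 J/s

Energy encountered per unit search time: 0.046×5.7 + 0.0785×1 + 0.044×7.6 = 0.6751 J/s.
Handling time per unit search time: 0.046×80 + 0.0785×23 + 0.044×18 = 6.277.
Rate = 0.6751/(1 + 6.277) = 0.09277 J/s.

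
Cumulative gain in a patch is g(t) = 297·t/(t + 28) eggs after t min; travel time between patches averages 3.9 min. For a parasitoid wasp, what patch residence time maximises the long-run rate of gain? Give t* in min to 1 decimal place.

Maximise g(t)/(T+t): set derivative to zero → g'(t)(T+t) = g(t).
g'(t) = 297·28/(t + 28)². Setting 297·28/(t+28)² = 297t/[(t+28)(3.9+t)] gives 28(3.9+t) = t(t+28), so t² = 28×3.9 = 109.2.
t* = √109.2 = 10.45 min.

10.4 min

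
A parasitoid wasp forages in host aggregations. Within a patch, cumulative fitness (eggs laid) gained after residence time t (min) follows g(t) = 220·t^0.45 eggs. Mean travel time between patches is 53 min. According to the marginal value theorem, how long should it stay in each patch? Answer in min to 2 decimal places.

By the marginal value theorem, leave when the instantaneous gain rate g'(t) equals the habitat-wide average g(t)/(T + t).
g'(t) = 0.45·220·t^-0.55. Setting 0.45·220·t^-0.55 = 220·t^0.45/(53+t) gives 0.45(53+t) = t, so 0.55·t = 0.45×53.
t* = 0.45×53/0.55 = 43.36 min.

43.36 min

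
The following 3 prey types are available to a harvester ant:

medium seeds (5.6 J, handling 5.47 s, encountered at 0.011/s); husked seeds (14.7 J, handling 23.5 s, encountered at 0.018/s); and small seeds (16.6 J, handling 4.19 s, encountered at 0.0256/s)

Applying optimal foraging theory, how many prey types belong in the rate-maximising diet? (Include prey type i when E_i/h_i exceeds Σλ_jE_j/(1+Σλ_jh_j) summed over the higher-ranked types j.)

Profitabilities (E/h, J/s): small seeds 3.96, medium seeds 1.02, husked seeds 0.626. Add prey in this order while the next type's profitability exceeds the intake rate on those already taken.
Rate on top 1: 0.3838. medium seeds: 1.02 > 0.3838 → include.
Rate on top 2: 0.4168. husked seeds: 0.626 > 0.4168 → include.
Optimal diet: small seeds, medium seeds, husked seeds — 3 of 3 types.

3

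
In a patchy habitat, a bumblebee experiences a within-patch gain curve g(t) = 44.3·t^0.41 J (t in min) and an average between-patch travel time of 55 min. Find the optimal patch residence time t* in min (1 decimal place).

38.2 min

Maximise g(t)/(T+t): set derivative to zero → g'(t)(T+t) = g(t).
g'(t) = 0.41·44.3·t^-0.59. Setting 0.41·44.3·t^-0.59 = 44.3·t^0.41/(55+t) gives 0.41(55+t) = t, so 0.59·t = 0.41×55.
t* = 0.41×55/0.59 = 38.22 min.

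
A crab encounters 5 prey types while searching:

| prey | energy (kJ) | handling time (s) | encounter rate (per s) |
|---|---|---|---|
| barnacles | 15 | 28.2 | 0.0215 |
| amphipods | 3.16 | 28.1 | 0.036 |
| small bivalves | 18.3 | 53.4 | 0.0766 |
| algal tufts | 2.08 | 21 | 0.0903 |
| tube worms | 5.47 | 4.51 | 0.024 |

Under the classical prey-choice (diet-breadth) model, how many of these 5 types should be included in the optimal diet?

3

E/h in descending order: tube worms 1.21, barnacles 0.532, small bivalves 0.343, amphipods 0.112, algal tufts 0.099 kJ/s. The optimal diet is the largest prefix of this list for which every included type satisfies E_i/h_i > R on the types above it.
Rate on top 1: 0.1185. barnacles: 0.532 > 0.1185 → include.
Rate on top 2: 0.2647. small bivalves: 0.343 > 0.2647 → include.
Rate on top 3: 0.3196. amphipods: 0.112 < 0.3196 → exclude; stop.
Optimal diet: tube worms, barnacles, small bivalves — 3 of 5 types.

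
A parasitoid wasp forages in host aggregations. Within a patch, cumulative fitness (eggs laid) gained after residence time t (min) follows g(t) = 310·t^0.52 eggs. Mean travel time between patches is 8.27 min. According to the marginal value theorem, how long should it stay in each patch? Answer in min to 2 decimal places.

Optimal t* satisfies g'(t*) = g(t*)/(T + t*).
g'(t) = 0.52·310·t^-0.48. Setting 0.52·310·t^-0.48 = 310·t^0.52/(8.27+t) gives 0.52(8.27+t) = t, so 0.48·t = 0.52×8.27.
t* = 0.52×8.27/0.48 = 8.959 min.

8.96 min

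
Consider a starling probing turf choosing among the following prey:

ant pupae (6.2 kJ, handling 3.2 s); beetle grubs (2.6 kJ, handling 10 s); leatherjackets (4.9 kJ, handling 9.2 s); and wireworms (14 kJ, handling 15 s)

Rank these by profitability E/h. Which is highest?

Profitability E/h (kJ/s): ant pupae = 6.2/3.2 = 1.94, beetle grubs = 2.6/10 = 0.26, leatherjackets = 4.9/9.2 = 0.533, wireworms = 14/15 = 0.933.
Ranked: ant pupae > wireworms > leatherjackets > beetle grubs.

ant pupae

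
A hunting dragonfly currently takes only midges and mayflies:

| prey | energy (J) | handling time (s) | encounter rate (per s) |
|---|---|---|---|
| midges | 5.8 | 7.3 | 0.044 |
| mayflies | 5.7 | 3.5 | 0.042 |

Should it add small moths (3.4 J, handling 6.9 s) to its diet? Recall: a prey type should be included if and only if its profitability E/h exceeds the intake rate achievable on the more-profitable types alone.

Intake rate on the current diet: R = (0.044×5.8 + 0.042×5.7) / (1 + 0.044×7.3 + 0.042×3.5) = 0.4946/1.468 = 0.3369 J/s.
small moths: E/h = 3.4/6.9 = 0.4928 J/s.
0.4928 > 0.3369, so adding small moths raises the average — include it.

Yes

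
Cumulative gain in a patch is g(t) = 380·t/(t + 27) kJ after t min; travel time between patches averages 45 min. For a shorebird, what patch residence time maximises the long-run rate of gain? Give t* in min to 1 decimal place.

Optimal t* satisfies g'(t*) = g(t*)/(T + t*).
g'(t) = 380·27/(t + 27)². Setting 380·27/(t+27)² = 380t/[(t+27)(45+t)] gives 27(45+t) = t(t+27), so t² = 27×45 = 1215.
t* = √1215 = 34.86 min.

34.9 min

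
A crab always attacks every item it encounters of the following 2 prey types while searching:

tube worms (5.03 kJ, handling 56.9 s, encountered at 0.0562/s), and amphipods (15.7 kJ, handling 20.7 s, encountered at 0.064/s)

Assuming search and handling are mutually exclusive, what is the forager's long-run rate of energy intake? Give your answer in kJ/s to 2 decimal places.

R = (0.0562×5.03 + 0.064×15.7) / (1 + 0.0562×56.9 + 0.064×20.7) = 1.287/5.523 = 0.2331 kJ/s.

0.23 kJ/s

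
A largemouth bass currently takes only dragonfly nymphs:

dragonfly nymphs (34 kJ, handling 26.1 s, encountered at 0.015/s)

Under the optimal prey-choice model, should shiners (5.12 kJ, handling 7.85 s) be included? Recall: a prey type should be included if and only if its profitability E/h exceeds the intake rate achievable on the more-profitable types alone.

Intake rate on the current diet: R = (0.015×34) / (1 + 0.015×26.1) = 0.51/1.391 = 0.3665 kJ/s.
shiners: E/h = 5.12/7.85 = 0.6522 kJ/s.
0.6522 > 0.3665, so adding shiners raises the average — include it.

Yes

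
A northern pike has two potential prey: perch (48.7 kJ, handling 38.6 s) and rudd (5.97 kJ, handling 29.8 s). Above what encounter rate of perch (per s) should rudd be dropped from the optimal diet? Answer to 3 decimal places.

At the threshold, the rate on perch alone equals the profitability of rudd: λ·48.7/(1 + λ·38.6) = 5.97/29.8 = 0.2003.
Rearranging, λ(48.7 − 0.2003×38.6) = 0.2003, so λ = 0.2003/40.97 = 0.00489 per s.

0.005 per s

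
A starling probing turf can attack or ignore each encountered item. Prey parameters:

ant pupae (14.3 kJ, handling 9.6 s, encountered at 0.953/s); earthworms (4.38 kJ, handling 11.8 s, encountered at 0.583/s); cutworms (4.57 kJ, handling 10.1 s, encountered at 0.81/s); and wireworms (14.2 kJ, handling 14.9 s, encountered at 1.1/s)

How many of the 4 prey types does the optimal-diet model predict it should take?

1

Profitabilities (E/h, kJ/s): ant pupae 1.49, wireworms 0.953, cutworms 0.452, earthworms 0.371. Add prey in this order while the next type's profitability exceeds the intake rate on those already taken.
Rate on top 1: 1.343. wireworms: 0.953 < 1.343 → exclude; stop.
Optimal diet: ant pupae — 1 of 4 types.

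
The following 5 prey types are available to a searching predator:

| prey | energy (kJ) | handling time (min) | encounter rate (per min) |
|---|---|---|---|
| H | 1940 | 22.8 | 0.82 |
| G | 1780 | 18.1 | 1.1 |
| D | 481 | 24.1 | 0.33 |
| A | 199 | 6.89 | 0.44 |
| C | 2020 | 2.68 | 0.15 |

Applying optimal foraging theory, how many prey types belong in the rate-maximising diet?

Rank by E/h (kJ/min): C 754, G 98.3, H 85.1, A 28.9, D 20. Include each in turn until the next type's E/h falls below the running intake rate.
Rate on top 1: 216.1. G: 98.3 < 216.1 → exclude; stop.
Optimal diet: C — 1 of 5 types.

1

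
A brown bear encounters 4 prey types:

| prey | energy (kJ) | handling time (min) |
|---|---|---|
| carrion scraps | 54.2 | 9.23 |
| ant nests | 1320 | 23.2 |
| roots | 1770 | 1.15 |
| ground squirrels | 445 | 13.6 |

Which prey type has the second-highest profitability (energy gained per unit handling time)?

Profitability E/h (kJ/min): carrion scraps = 54.2/9.23 = 5.87, ant nests = 1320/23.2 = 56.9, roots = 1770/1.15 = 1.54e+03, ground squirrels = 445/13.6 = 32.7.
Ranked: roots > ant nests > ground squirrels > carrion scraps.

ant nests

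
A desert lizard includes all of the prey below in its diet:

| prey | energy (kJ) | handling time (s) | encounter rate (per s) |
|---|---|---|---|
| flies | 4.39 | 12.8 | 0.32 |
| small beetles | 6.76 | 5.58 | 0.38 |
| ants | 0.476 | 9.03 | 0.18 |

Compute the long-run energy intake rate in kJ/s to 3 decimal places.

R = Σλ_iE_i / (1 + Σλ_ih_i)
Numerator: 0.32×4.39 + 0.38×6.76 + 0.18×0.476 = 4.059
Denominator: 1 + 0.32×12.8 + 0.38×5.58 + 0.18×9.03 = 8.842
R = 4.059/8.842 = 0.4591 kJ/s

0.459 kJ/s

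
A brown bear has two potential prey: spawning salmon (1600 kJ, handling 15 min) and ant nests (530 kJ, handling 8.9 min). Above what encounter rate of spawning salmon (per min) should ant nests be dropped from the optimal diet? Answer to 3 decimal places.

0.084 per min

At the threshold, the rate on spawning salmon alone equals the profitability of ant nests: λ·1600/(1 + λ·15) = 530/8.9 = 59.55.
Rearranging, λ(1600 − 59.55×15) = 59.55, so λ = 59.55/706.7 = 0.08426 per min.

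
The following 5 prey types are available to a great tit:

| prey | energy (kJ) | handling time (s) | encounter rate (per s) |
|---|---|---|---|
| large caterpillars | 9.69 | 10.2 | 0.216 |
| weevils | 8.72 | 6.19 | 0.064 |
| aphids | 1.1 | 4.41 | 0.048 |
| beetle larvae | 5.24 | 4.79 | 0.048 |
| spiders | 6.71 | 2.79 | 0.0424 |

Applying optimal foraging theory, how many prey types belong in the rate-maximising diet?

Profitabilities (E/h, kJ/s): spiders 2.41, weevils 1.41, beetle larvae 1.09, large caterpillars 0.95, aphids 0.249. Add prey in this order while the next type's profitability exceeds the intake rate on those already taken.
Rate on top 1: 0.2544. weevils: 1.41 > 0.2544 → include.
Rate on top 2: 0.5564. beetle larvae: 1.09 > 0.5564 → include.
Rate on top 3: 0.6272. large caterpillars: 0.95 > 0.6272 → include.
Rate on top 4: 0.8074. aphids: 0.249 < 0.8074 → exclude; stop.
Optimal diet: spiders, weevils, beetle larvae, large caterpillars — 4 of 5 types.

4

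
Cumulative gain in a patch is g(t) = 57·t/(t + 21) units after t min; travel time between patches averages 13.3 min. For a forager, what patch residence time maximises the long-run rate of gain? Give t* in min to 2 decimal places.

By the marginal value theorem, leave when the instantaneous gain rate g'(t) equals the habitat-wide average g(t)/(T + t).
g'(t) = 57·21/(t + 21)². Setting 57·21/(t+21)² = 57t/[(t+21)(13.3+t)] gives 21(13.3+t) = t(t+21), so t² = 21×13.3 = 279.3.
t* = √279.3 = 16.71 min.

16.71 min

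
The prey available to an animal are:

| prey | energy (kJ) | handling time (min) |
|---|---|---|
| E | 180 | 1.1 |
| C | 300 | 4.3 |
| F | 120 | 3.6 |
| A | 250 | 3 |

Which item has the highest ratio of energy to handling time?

E

Profitability E/h (kJ/min): E = 180/1.1 = 164, C = 300/4.3 = 69.8, F = 120/3.6 = 33.3, A = 250/3 = 83.3.
Ranked: E > A > C > F.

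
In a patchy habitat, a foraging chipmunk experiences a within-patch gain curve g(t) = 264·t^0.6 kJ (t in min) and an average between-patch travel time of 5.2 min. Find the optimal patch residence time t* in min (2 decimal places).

7.80 min

By the marginal value theorem, leave when the instantaneous gain rate g'(t) equals the habitat-wide average g(t)/(T + t).
g'(t) = 0.6·264·t^-0.4. Setting 0.6·264·t^-0.4 = 264·t^0.6/(5.2+t) gives 0.6(5.2+t) = t, so 0.40·t = 0.6×5.2.
t* = 0.6×5.2/0.40 = 7.8 min.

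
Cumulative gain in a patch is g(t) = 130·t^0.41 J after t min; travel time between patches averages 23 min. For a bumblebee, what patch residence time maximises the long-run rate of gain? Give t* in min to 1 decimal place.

16.0 min

Maximise g(t)/(T+t): set derivative to zero → g'(t)(T+t) = g(t).
g'(t) = 0.41·130·t^-0.59. Setting 0.41·130·t^-0.59 = 130·t^0.41/(23+t) gives 0.41(23+t) = t, so 0.59·t = 0.41×23.
t* = 0.41×23/0.59 = 15.98 min.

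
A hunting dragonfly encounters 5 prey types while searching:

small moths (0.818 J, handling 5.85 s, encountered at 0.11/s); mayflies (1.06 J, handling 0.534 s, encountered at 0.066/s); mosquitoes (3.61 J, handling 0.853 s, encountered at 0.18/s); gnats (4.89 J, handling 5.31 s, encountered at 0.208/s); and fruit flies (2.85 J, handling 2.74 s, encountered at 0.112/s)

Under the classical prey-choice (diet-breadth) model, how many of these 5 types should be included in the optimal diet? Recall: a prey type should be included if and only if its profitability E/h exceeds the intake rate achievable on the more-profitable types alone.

4

E/h in descending order: mosquitoes 4.23, mayflies 1.99, fruit flies 1.04, gnats 0.921, small moths 0.14 J/s. The optimal diet is the largest prefix of this list for which every included type satisfies E_i/h_i > R on the types above it.
Rate on top 1: 0.5633. mayflies: 1.99 > 0.5633 → include.
Rate on top 2: 0.6055. fruit flies: 1.04 > 0.6055 → include.
Rate on top 3: 0.6946. gnats: 0.921 > 0.6946 → include.
Rate on top 4: 0.7908. small moths: 0.14 < 0.7908 → exclude; stop.
Optimal diet: mosquitoes, mayflies, fruit flies, gnats — 4 of 5 types.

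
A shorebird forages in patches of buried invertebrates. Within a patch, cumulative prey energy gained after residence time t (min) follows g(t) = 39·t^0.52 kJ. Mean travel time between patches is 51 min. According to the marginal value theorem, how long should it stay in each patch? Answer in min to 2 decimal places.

55.25 min

Optimal t* satisfies g'(t*) = g(t*)/(T + t*).
g'(t) = 0.52·39·t^-0.48. Setting 0.52·39·t^-0.48 = 39·t^0.52/(51+t) gives 0.52(51+t) = t, so 0.48·t = 0.52×51.
t* = 0.52×51/0.48 = 55.25 min.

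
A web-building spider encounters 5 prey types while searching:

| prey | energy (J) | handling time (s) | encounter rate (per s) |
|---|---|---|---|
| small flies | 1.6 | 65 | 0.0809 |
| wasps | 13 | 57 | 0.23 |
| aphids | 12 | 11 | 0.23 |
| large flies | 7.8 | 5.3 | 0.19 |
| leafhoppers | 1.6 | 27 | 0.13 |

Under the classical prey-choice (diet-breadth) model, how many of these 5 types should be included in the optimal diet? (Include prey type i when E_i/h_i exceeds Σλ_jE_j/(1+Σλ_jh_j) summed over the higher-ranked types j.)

E/h in descending order: large flies 1.47, aphids 1.09, wasps 0.228, leafhoppers 0.0593, small flies 0.0246 J/s. The optimal diet is the largest prefix of this list for which every included type satisfies E_i/h_i > R on the types above it.
Rate on top 1: 0.7384. aphids: 1.09 > 0.7384 → include.
Rate on top 2: 0.935. wasps: 0.228 < 0.935 → exclude; stop.
Optimal diet: large flies, aphids — 2 of 5 types.

2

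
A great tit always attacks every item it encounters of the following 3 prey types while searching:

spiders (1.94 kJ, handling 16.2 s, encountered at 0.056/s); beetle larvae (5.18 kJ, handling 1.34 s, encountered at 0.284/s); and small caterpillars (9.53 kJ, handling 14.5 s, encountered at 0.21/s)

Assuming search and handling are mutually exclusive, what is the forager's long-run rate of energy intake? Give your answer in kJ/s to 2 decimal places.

R = (0.056×1.94 + 0.284×5.18 + 0.21×9.53) / (1 + 0.056×16.2 + 0.284×1.34 + 0.21×14.5) = 3.581/5.333 = 0.6715 kJ/s.

0.67 kJ/s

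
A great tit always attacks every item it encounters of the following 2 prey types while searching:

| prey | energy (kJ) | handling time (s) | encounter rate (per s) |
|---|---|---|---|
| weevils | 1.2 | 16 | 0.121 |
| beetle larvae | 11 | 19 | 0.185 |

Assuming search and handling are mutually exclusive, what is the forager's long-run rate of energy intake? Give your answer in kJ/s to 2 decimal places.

Energy encountered per unit search time: 0.121×1.2 + 0.185×11 = 2.18 kJ/s.
Handling time per unit search time: 0.121×16 + 0.185×19 = 5.451.
Rate = 2.18/(1 + 5.451) = 0.338 kJ/s.

0.34 kJ/s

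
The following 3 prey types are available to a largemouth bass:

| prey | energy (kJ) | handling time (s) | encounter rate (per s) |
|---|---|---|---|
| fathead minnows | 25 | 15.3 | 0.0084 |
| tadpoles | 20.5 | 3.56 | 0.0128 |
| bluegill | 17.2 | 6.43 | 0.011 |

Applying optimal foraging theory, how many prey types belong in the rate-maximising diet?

Rank by E/h (kJ/s): tadpoles 5.76, bluegill 2.67, fathead minnows 1.63. Include each in turn until the next type's E/h falls below the running intake rate.
Rate on top 1: 0.251. bluegill: 2.67 > 0.251 → include.
Rate on top 2: 0.4046. fathead minnows: 1.63 > 0.4046 → include.
Optimal diet: tadpoles, bluegill, fathead minnows — 3 of 3 types.

3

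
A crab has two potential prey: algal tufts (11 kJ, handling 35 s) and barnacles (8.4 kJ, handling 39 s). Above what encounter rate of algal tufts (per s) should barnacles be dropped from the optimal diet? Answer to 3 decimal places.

0.062 per s

Drop barnacles once their profitability E₂/h₂ falls below the rate achievable on algal tufts alone: E₂/h₂ = λE₁/(1 + λh₁).
Solve for λ: λE₁h₂ = E₂(1 + λh₁) → λ(E₁h₂ − E₂h₁) = E₂ → λ = E₂/(E₁h₂ − E₂h₁).
λ = 8.4/(11×39 − 8.4×35) = 8.4/135 = 0.06222 per s.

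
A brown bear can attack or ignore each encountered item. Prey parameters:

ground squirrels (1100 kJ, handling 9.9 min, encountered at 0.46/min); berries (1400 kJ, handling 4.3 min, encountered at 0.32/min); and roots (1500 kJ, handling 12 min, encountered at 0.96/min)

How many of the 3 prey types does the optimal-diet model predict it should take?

E/h in descending order: berries 326, roots 125, ground squirrels 111 kJ/min. The optimal diet is the largest prefix of this list for which every included type satisfies E_i/h_i > R on the types above it.
Rate on top 1: 188.6. roots: 125 < 188.6 → exclude; stop.
Optimal diet: berries — 1 of 3 types.

1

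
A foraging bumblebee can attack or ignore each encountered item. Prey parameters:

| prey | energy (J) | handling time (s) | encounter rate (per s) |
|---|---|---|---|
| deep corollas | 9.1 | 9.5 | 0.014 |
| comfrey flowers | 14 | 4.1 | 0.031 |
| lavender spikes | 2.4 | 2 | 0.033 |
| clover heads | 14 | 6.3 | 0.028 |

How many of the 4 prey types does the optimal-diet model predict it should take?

4

Profitabilities (E/h, J/s): comfrey flowers 3.41, clover heads 2.22, lavender spikes 1.2, deep corollas 0.958. Add prey in this order while the next type's profitability exceeds the intake rate on those already taken.
Rate on top 1: 0.3851. clover heads: 2.22 > 0.3851 → include.
Rate on top 2: 0.6337. lavender spikes: 1.2 > 0.6337 → include.
Rate on top 3: 0.661. deep corollas: 0.958 > 0.661 → include.
Optimal diet: comfrey flowers, clover heads, lavender spikes, deep corollas — 4 of 4 types.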